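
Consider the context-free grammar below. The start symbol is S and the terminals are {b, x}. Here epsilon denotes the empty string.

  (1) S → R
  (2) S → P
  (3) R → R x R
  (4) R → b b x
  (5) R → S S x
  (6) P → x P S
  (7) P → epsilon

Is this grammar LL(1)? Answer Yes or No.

No

FIRST(S) = {epsilon, b, x}
FIRST(R) = {b, x}
FIRST(P) = {epsilon, x}
FOLLOW(S) = {$, b, x}
FOLLOW(R) = {$, b, x}
FOLLOW(P) = {$, b, x}
Cell M[P, x] receives both P → x P S and P → epsilon — the grammar is not LL(1).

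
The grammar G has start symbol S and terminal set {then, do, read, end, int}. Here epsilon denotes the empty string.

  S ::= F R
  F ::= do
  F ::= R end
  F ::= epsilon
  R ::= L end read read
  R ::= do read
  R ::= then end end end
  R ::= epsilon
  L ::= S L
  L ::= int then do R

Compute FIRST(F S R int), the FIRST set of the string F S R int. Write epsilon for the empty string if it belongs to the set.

{do, end, int, then}

FIRST(S) = {epsilon, do, end, int, then}  (via F R)
FIRST(L) = {do, end, int, then}  (via S L)
FIRST(R) = {epsilon, do, end, int, then}  (via L end read read)
FIRST(F) = {epsilon, do, end, int, then}  (via R end)
FIRST(F S R int): take FIRST of each symbol in turn, carrying on past any symbol whose FIRST contains epsilon; result {do, end, int, then}.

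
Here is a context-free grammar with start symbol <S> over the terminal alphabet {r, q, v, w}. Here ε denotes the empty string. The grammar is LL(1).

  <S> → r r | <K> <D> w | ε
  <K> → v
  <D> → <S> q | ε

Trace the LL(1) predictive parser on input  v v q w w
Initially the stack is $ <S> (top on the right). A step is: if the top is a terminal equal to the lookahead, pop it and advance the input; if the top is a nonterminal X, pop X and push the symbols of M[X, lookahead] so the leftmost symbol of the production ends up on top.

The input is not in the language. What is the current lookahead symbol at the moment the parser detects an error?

w

      Stack            Input        Action
   1  $ <S>            v v q w w $  expand <S> → <K> <D> w
   2  $ w <D> <K>      v v q w w $  expand <K> → v
   3  $ w <D> v        v v q w w $  match v
   4  $ w <D>          v q w w $    expand <D> → <S> q
   5  $ w q <S>        v q w w $    expand <S> → <K> <D> w
   6  $ w q w <D> <K>  v q w w $    expand <K> → v
   7  $ w q w <D> v    v q w w $    match v
   8  $ w q w <D>      q w w $      expand <D> → <S> q
   9  $ w q w q <S>    q w w $      expand <S> → ε
  10  $ w q w q        q w w $      match q
  11  $ w q w          w w $        match w
  12  $ w q            w $          error: top is terminal q but lookahead is w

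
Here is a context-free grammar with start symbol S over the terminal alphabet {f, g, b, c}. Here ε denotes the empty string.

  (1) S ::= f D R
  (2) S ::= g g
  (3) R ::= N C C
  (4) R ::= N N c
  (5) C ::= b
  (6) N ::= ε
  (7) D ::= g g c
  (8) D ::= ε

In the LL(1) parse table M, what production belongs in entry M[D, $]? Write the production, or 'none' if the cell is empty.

FIRST(S): from S::=f D R we get {f}; from S::=g g we get {g}. So FIRST(S) = {f, g}.
FIRST(C): from C::=b we get {b}. So FIRST(C) = {b}.
FIRST(N): from N::=ε we get {ε}. So FIRST(N) = {ε}.
FIRST(D): from D::=g g c we get {g}; from D::=ε we get {ε}. So FIRST(D) = {ε, g}.
FIRST(R): from R::=N C C we get {b}; from R::=N N c we get {c}. So FIRST(R) = {b, c}.
FOLLOW(S) includes $ since S is the start symbol.
FOLLOW(D): in S::=f D R, D is followed by R with FIRST {b, c}. Thus FOLLOW(D) = {b, c}.
For D ::= g g c: FIRST(g g c) = {g}, so it goes in M[D, t] for t ∈ {g}.
For D ::= ε: FIRST(ε) = {ε}, so it goes in M[D, t] for t ∈ {}; since ε ∈ FIRST, also for every t ∈ FOLLOW(D) = {b, c}.
None of these place a production in M[D, $].

none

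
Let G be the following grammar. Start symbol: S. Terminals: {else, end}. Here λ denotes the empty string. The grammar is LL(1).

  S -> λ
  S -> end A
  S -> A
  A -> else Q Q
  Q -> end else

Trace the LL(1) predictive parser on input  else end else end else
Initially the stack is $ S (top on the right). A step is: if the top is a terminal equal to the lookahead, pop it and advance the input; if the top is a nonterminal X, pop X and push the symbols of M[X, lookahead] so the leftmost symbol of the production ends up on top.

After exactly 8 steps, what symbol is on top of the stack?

else

     Stack         Input                     Action
  1  $ S           else end else end else $  expand S -> A
  2  $ A           else end else end else $  expand A -> else Q Q
  3  $ Q Q else    else end else end else $  match else
  4  $ Q Q         end else end else $       expand Q -> end else
  5  $ Q else end  end else end else $       match end
  6  $ Q else      else end else $           match else
  7  $ Q           end else $                expand Q -> end else
  8  $ else end    end else $                match end
Stack after step 8: $ else (top = else).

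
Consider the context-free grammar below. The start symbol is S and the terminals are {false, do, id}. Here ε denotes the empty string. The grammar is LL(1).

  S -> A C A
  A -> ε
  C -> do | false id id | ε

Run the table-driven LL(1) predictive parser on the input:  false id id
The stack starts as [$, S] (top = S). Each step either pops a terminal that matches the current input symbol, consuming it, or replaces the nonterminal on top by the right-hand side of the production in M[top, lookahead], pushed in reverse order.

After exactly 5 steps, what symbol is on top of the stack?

     Stack            Input          Action
  1  $ S              false id id $  expand S -> A C A
  2  $ A C A          false id id $  expand A -> ε
  3  $ A C            false id id $  expand C -> false id id
  4  $ A id id false  false id id $  match false
  5  $ A id id        id id $        match id
Stack after step 5: $ A id (top = id).

id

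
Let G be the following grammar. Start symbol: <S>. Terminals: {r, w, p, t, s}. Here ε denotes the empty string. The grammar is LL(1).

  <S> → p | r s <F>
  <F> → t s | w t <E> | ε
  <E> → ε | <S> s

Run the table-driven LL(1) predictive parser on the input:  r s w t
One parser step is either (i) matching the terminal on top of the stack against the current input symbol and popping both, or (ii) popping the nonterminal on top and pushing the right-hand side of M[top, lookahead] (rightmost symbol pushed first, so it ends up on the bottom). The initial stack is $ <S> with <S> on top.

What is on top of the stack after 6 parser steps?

     Stack      Input      Action
  1  $ <S>      r s w t $  expand <S> → r s <F>
  2  $ <F> s r  r s w t $  match r
  3  $ <F> s    s w t $    match s
  4  $ <F>      w t $      expand <F> → w t <E>
  5  $ <E> t w  w t $      match w
  6  $ <E> t    t $        match t
Stack after step 6: $ <E> (top = <E>).

<E>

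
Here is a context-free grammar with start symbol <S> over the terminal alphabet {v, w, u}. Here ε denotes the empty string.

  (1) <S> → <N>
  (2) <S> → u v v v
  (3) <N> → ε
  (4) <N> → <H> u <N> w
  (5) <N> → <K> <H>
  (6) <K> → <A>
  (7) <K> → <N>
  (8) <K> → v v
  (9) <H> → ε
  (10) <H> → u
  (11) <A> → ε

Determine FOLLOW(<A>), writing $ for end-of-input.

FIRST(<H>): from <H>→ε we get {ε}; from <H>→u we get {u}. So FIRST(<H>) = {ε, u}.
FIRST(<A>): from <A>→ε we get {ε}. So FIRST(<A>) = {ε}.
FIRST(<S>): from <S>→<N> we get {ε, u, v}; from <S>→u v v v we get {u}. So FIRST(<S>) = {ε, u, v}.
FIRST(<N>): from <N>→ε we get {ε}; from <N>→<H> u <N> w we get {u}; from <N>→<K> <H> we get {ε, u, v}. So FIRST(<N>) = {ε, u, v}.
FIRST(<K>): from <K>→<A> we get {ε}; from <K>→<N> we get {ε, u, v}; from <K>→v v we get {v}. So FIRST(<K>) = {ε, u, v}.
FOLLOW(<S>) includes $ since <S> is the start symbol.
FOLLOW(<S>): <S> appears on no right-hand side. Thus FOLLOW(<S>) = {$}.
FOLLOW(<N>): in <S>→<N>, the suffix after <N> is empty, so FOLLOW(<N>) ⊇ FOLLOW(<S>) = {$}; in <N>→<H> u <N> w, <N> is followed by w with FIRST {w}; in <K>→<N>, the suffix after <N> is empty, so FOLLOW(<N>) ⊇ FOLLOW(<K>) = {$, u, w}. Thus FOLLOW(<N>) = {$, u, w}.
FOLLOW(<K>): in <N>→<K> <H>, <K> is followed by <H> with FIRST {ε, u}; in <N>→<K> <H>, the suffix after <K> is nullable, so FOLLOW(<K>) ⊇ FOLLOW(<N>) = {$, u, w}. Thus FOLLOW(<K>) = {$, u, w}.
FOLLOW(<H>): in <N>→<H> u <N> w, <H> is followed by u <N> w with FIRST {u}; in <N>→<K> <H>, the suffix after <H> is empty, so FOLLOW(<H>) ⊇ FOLLOW(<N>) = {$, u, w}. Thus FOLLOW(<H>) = {$, u, w}.
FOLLOW(<A>): in <K>→<A>, the suffix after <A> is empty, so FOLLOW(<A>) ⊇ FOLLOW(<K>) = {$, u, w}. Thus FOLLOW(<A>) = {$, u, w}.

{$, u, w}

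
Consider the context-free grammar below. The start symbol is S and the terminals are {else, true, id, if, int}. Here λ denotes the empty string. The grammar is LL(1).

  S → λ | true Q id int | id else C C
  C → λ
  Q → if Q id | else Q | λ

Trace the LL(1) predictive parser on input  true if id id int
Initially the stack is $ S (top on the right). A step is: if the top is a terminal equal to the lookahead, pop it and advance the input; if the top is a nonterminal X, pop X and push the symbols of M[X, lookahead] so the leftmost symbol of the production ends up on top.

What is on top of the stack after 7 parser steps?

int

step 1: stack=$ S  input=true if id id int $  — expand S → true Q id int
step 2: stack=$ int id Q true  input=true if id id int $  — match true
step 3: stack=$ int id Q  input=if id id int $  — expand Q → if Q id
step 4: stack=$ int id id Q if  input=if id id int $  — match if
step 5: stack=$ int id id Q  input=id id int $  — expand Q → λ
step 6: stack=$ int id id  input=id id int $  — match id
step 7: stack=$ int id  input=id int $  — match id
Stack after step 7: $ int (top = int).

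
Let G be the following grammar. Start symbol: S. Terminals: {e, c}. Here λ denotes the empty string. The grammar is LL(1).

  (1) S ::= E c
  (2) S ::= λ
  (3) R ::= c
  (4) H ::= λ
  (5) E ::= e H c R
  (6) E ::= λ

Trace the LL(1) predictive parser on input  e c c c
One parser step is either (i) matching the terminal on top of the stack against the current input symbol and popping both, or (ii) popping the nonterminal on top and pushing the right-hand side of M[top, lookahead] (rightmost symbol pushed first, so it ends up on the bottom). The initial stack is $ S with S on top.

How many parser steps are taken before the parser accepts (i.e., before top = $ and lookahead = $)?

step 1: stack=$ S  input=e c c c $  — expand S ::= E c
step 2: stack=$ c E  input=e c c c $  — expand E ::= e H c R
step 3: stack=$ c R c H e  input=e c c c $  — match e
step 4: stack=$ c R c H  input=c c c $  — expand H ::= λ
step 5: stack=$ c R c  input=c c c $  — match c
step 6: stack=$ c R  input=c c $  — expand R ::= c
step 7: stack=$ c c  input=c c $  — match c
step 8: stack=$ c  input=c $  — match c
Accept reached after 8 steps.

8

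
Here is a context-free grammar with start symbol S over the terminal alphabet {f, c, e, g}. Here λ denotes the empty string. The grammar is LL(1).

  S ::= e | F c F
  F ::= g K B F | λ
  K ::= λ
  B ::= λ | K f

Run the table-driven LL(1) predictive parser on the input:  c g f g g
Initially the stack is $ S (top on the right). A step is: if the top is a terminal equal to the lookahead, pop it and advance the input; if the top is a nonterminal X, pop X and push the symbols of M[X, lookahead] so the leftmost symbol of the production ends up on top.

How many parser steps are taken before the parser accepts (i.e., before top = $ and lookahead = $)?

step 1: stack=$ S  input=c g f g g $  — expand S ::= F c F
step 2: stack=$ F c F  input=c g f g g $  — expand F ::= λ
step 3: stack=$ F c  input=c g f g g $  — match c
step 4: stack=$ F  input=g f g g $  — expand F ::= g K B F
step 5: stack=$ F B K g  input=g f g g $  — match g
step 6: stack=$ F B K  input=f g g $  — expand K ::= λ
step 7: stack=$ F B  input=f g g $  — expand B ::= K f
step 8: stack=$ F f K  input=f g g $  — expand K ::= λ
step 9: stack=$ F f  input=f g g $  — match f
step 10: stack=$ F  input=g g $  — expand F ::= g K B F
step 11: stack=$ F B K g  input=g g $  — match g
step 12: stack=$ F B K  input=g $  — expand K ::= λ
step 13: stack=$ F B  input=g $  — expand B ::= λ
step 14: stack=$ F  input=g $  — expand F ::= g K B F
step 15: stack=$ F B K g  input=g $  — match g
step 16: stack=$ F B K  input=$  — expand K ::= λ
step 17: stack=$ F B  input=$  — expand B ::= λ
step 18: stack=$ F  input=$  — expand F ::= λ
Accept reached after 18 steps.

18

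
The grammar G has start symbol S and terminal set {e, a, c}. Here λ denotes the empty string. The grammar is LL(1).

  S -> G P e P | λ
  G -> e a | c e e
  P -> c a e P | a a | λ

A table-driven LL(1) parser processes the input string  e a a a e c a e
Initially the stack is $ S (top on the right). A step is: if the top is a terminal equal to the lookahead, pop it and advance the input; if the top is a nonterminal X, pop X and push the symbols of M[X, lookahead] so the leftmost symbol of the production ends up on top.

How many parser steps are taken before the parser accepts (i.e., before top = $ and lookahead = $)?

step 1: stack=$ S  input=e a a a e c a e $  — expand S -> G P e P
step 2: stack=$ P e P G  input=e a a a e c a e $  — expand G -> e a
step 3: stack=$ P e P a e  input=e a a a e c a e $  — match e
step 4: stack=$ P e P a  input=a a a e c a e $  — match a
step 5: stack=$ P e P  input=a a e c a e $  — expand P -> a a
step 6: stack=$ P e a a  input=a a e c a e $  — match a
step 7: stack=$ P e a  input=a e c a e $  — match a
step 8: stack=$ P e  input=e c a e $  — match e
step 9: stack=$ P  input=c a e $  — expand P -> c a e P
step 10: stack=$ P e a c  input=c a e $  — match c
step 11: stack=$ P e a  input=a e $  — match a
step 12: stack=$ P e  input=e $  — match e
step 13: stack=$ P  input=$  — expand P -> λ
Accept reached after 13 steps.

13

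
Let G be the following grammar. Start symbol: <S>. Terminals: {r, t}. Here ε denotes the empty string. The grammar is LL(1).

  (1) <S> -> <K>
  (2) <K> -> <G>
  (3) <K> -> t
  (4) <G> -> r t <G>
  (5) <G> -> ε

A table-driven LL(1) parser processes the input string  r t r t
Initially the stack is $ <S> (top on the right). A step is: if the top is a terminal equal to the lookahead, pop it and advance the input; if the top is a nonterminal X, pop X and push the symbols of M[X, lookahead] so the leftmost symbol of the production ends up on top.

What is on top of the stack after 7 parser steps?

t

step 1: stack=$ <S>  input=r t r t $  — expand <S> -> <K>
step 2: stack=$ <K>  input=r t r t $  — expand <K> -> <G>
step 3: stack=$ <G>  input=r t r t $  — expand <G> -> r t <G>
step 4: stack=$ <G> t r  input=r t r t $  — match r
step 5: stack=$ <G> t  input=t r t $  — match t
step 6: stack=$ <G>  input=r t $  — expand <G> -> r t <G>
step 7: stack=$ <G> t r  input=r t $  — match r
Stack after step 7: $ <G> t (top = t).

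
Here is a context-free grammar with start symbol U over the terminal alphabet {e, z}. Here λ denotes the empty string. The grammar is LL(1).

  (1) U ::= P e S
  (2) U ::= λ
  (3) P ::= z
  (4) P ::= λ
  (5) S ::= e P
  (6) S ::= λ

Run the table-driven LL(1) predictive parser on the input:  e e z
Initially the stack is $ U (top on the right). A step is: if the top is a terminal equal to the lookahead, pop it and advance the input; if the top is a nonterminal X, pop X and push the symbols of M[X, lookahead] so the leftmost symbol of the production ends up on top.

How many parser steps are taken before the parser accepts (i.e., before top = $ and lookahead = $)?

7

step 1: stack=$ U  input=e e z $  — expand U ::= P e S
step 2: stack=$ S e P  input=e e z $  — expand P ::= λ
step 3: stack=$ S e  input=e e z $  — match e
step 4: stack=$ S  input=e z $  — expand S ::= e P
step 5: stack=$ P e  input=e z $  — match e
step 6: stack=$ P  input=z $  — expand P ::= z
step 7: stack=$ z  input=z $  — match z
Accept reached after 7 steps.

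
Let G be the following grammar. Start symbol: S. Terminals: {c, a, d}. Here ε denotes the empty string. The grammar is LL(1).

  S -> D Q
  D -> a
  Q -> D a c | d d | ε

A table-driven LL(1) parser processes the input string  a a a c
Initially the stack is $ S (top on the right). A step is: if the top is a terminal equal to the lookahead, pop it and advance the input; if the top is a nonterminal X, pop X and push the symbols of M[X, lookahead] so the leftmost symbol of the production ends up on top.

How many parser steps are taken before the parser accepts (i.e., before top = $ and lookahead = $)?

     Stack    Input      Action
  1  $ S      a a a c $  expand S -> D Q
  2  $ Q D    a a a c $  expand D -> a
  3  $ Q a    a a a c $  match a
  4  $ Q      a a c $    expand Q -> D a c
  5  $ c a D  a a c $    expand D -> a
  6  $ c a a  a a c $    match a
  7  $ c a    a c $      match a
  8  $ c      c $        match c
Accept reached after 8 steps.

8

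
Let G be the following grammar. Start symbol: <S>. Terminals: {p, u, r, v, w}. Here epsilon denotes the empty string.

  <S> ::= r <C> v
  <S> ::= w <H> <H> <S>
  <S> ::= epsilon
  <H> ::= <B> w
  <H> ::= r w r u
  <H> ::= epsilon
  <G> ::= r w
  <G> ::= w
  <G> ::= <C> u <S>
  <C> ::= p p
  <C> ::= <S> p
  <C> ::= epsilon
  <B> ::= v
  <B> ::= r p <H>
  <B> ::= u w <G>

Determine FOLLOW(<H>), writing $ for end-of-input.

{$, p, r, u, v, w}

FIRST(<S>) = {epsilon, r, w}
FIRST(<B>) = {r, u, v}
FIRST(<H>) = {epsilon, r, u, v}  (via <B> w)
FIRST(<C>) = {epsilon, p, r, w}  (via <S> p)
FIRST(<G>) = {p, r, u, w}  (via <C> u <S>)
FOLLOW(<S>) includes $ since <S> is the start symbol.
FOLLOW(<C>): in <S>::=r <C> v, <C> is followed by v with FIRST {v}; in <G>::=<C> u <S>, <C> is followed by u <S> with FIRST {u}. Thus FOLLOW(<C>) = {u, v}.
FOLLOW(<B>): in <H>::=<B> w, <B> is followed by w with FIRST {w}. Thus FOLLOW(<B>) = {w}.
FOLLOW(<G>): in <B>::=u w <G>, the suffix after <G> is empty, so FOLLOW(<G>) ⊇ FOLLOW(<B>) = {w}. Thus FOLLOW(<G>) = {w}.
FOLLOW(<S>): in <S>::=w <H> <H> <S>, the suffix after <S> is empty (adds nothing new); in <G>::=<C> u <S>, the suffix after <S> is empty, so FOLLOW(<S>) ⊇ FOLLOW(<G>) = {w}; in <C>::=<S> p, <S> is followed by p with FIRST {p}. Thus FOLLOW(<S>) = {$, p, w}.
FOLLOW(<H>): in <S>::=w <H> <H> <S> (occurrence 1), <H> is followed by <H> <S> with FIRST {epsilon, r, u, v, w}; in <S>::=w <H> <H> <S> (occurrence 1), the suffix after <H> is nullable, so FOLLOW(<H>) ⊇ FOLLOW(<S>) = {$, p, w}; in <S>::=w <H> <H> <S> (occurrence 2), <H> is followed by <S> with FIRST {epsilon, r, w}; in <S>::=w <H> <H> <S> (occurrence 2), the suffix after <H> is nullable, so FOLLOW(<H>) ⊇ FOLLOW(<S>) = {$, p, w}; in <B>::=r p <H>, the suffix after <H> is empty, so FOLLOW(<H>) ⊇ FOLLOW(<B>) = {w}. Thus FOLLOW(<H>) = {$, p, r, u, v, w}.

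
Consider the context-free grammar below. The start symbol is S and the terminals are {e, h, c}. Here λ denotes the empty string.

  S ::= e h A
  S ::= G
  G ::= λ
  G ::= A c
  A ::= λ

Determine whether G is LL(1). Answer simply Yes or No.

Yes

FIRST(S) = {λ, c, e}
FIRST(G) = {λ, c}
FIRST(A) = {λ}
FOLLOW(S) = {$}
FOLLOW(G) = {$}
FOLLOW(A) = {$, c}
Each cell of M receives at most one production.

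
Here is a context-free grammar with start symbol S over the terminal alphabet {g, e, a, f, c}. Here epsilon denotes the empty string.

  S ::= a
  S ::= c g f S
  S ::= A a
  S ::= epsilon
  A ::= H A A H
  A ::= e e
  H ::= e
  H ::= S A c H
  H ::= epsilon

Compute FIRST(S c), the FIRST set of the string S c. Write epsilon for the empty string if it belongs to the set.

FIRST(S): from S::=a we get {a}; from S::=c g f S we get {c}; from S::=A a we get {a, c, e}; from S::=epsilon we get {epsilon}. So FIRST(S) = {epsilon, a, c, e}.
FIRST(A): from A::=H A A H we get {a, c, e}; from A::=e e we get {e}. So FIRST(A) = {a, c, e}.
FIRST(H): from H::=e we get {e}; from H::=S A c H we get {a, c, e}; from H::=epsilon we get {epsilon}. So FIRST(H) = {epsilon, a, c, e}.
FIRST(S c): take FIRST of each symbol in turn, carrying on past any symbol whose FIRST contains epsilon; result {a, c, e}.

{a, c, e}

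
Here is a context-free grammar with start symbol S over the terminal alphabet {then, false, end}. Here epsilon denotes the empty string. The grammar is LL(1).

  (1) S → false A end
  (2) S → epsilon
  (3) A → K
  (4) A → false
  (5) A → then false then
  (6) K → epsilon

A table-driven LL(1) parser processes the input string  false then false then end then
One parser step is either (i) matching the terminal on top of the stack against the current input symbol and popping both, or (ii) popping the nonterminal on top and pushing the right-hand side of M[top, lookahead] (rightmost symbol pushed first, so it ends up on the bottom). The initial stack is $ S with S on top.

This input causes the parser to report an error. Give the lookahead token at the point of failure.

then

step 1: stack=$ S  input=false then false then end then $  — expand S → false A end
step 2: stack=$ end A false  input=false then false then end then $  — match false
step 3: stack=$ end A  input=then false then end then $  — expand A → then false then
step 4: stack=$ end then false then  input=then false then end then $  — match then
step 5: stack=$ end then false  input=false then end then $  — match false
step 6: stack=$ end then  input=then end then $  — match then
step 7: stack=$ end  input=end then $  — match end
step 8: stack=$  input=then $  — error: stack empty but input remains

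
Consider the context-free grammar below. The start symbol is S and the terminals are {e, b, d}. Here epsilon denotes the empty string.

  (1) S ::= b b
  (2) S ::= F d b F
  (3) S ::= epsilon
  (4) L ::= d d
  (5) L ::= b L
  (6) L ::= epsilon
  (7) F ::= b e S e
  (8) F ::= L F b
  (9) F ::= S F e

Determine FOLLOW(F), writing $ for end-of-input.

FIRST(L) = {epsilon, b, d}
FIRST(S) = {epsilon, b, d}  (via F d b F)
FIRST(F) = {b, d}  (via L F b, S F e)
FOLLOW(S) includes $ since S is the start symbol.
FOLLOW(S): in F::=b e S e, S is followed by e with FIRST {e}; in F::=S F e, S is followed by F e with FIRST {b, d}. Thus FOLLOW(S) = {$, b, d, e}.
FOLLOW(L): in L::=b L, the suffix after L is empty (adds nothing new); in F::=L F b, L is followed by F b with FIRST {b, d}. Thus FOLLOW(L) = {b, d}.
FOLLOW(F): in S::=F d b F (occurrence 1), F is followed by d b F with FIRST {d}; in S::=F d b F (occurrence 2), the suffix after F is empty, so FOLLOW(F) ⊇ FOLLOW(S) = {$, b, d, e}; in F::=L F b, F is followed by b with FIRST {b}; in F::=S F e, F is followed by e with FIRST {e}. Thus FOLLOW(F) = {$, b, d, e}.

{$, b, d, e}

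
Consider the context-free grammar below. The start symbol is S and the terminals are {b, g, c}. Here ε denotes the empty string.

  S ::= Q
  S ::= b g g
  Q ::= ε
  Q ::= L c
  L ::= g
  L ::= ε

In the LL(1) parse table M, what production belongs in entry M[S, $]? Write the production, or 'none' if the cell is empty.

S ::= Q

FIRST(L): from L::=g we get {g}; from L::=ε we get {ε}. So FIRST(L) = {ε, g}.
FIRST(Q): from Q::=ε we get {ε}; from Q::=L c we get {c, g}. So FIRST(Q) = {ε, c, g}.
FIRST(S): from S::=Q we get {ε, c, g}; from S::=b g g we get {b}. So FIRST(S) = {ε, b, c, g}.
FOLLOW(S) includes $ since S is the start symbol.
FOLLOW(S): S appears on no right-hand side. Thus FOLLOW(S) = {$}.
For S ::= Q: FIRST(Q) = {ε, c, g}, so it goes in M[S, t] for t ∈ {c, g}; since ε ∈ FIRST, also for every t ∈ FOLLOW(S) = {$}.
For S ::= b g g: FIRST(b g g) = {b}, so it goes in M[S, t] for t ∈ {b}.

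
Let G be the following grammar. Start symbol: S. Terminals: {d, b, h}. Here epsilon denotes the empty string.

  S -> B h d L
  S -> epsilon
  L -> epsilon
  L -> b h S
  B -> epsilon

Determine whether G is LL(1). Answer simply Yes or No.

FIRST(S) = {epsilon, h}
FIRST(L) = {epsilon, b}
FIRST(B) = {epsilon}
FOLLOW(S) = {$}
FOLLOW(L) = {$}
FOLLOW(B) = {h}
Each cell of M receives at most one production.

Yes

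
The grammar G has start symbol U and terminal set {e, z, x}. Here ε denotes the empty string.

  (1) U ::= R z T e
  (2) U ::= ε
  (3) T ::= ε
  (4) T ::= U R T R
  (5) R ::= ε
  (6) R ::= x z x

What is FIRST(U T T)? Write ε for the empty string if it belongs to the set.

{ε, x, z}

FIRST(R) = {ε, x}
FIRST(U) = {ε, x, z}  (via R z T e)
FIRST(T) = {ε, x, z}  (via U R T R)
FIRST(U T T): take FIRST of each symbol in turn, carrying on past any symbol whose FIRST contains ε; result {ε, x, z}.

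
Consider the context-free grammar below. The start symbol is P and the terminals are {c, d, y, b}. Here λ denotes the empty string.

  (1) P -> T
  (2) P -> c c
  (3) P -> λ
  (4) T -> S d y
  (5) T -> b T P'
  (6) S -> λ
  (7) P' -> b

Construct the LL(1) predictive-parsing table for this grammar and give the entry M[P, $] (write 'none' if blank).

FIRST(S) = {λ}
FIRST(P') = {b}
FIRST(T) = {b, d}  (via S d y)
FIRST(P) = {λ, b, c, d}  (via T)
FOLLOW(P) includes $ since P is the start symbol.
FOLLOW(P): P appears on no right-hand side. Thus FOLLOW(P) = {$}.
For P -> T: FIRST(T) = {b, d}, so it goes in M[P, t] for t ∈ {b, d}.
For P -> c c: FIRST(c c) = {c}, so it goes in M[P, t] for t ∈ {c}.
For P -> λ: FIRST(λ) = {λ}, so it goes in M[P, t] for t ∈ {}; since λ ∈ FIRST, also for every t ∈ FOLLOW(P) = {$}.

P -> λ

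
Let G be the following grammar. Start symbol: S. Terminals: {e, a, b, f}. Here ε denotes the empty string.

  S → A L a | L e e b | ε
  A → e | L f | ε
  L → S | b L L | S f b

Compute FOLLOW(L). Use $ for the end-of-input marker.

{a, b, e, f}

FIRST(S) = {ε, a, b, e, f}  (via A L a, L e e b)
FIRST(L) = {ε, a, b, e, f}  (via S, S f b)
FIRST(A) = {ε, a, b, e, f}  (via L f)
FOLLOW(S) includes $ since S is the start symbol.
FOLLOW(A): in S→A L a, A is followed by L a with FIRST {a, b, e, f}. Thus FOLLOW(A) = {a, b, e, f}.
FOLLOW(L): in S→A L a, L is followed by a with FIRST {a}; in S→L e e b, L is followed by e e b with FIRST {e}; in A→L f, L is followed by f with FIRST {f}; in L→b L L (occurrence 1), L is followed by L with FIRST {ε, a, b, e, f}; in L→b L L (occurrence 1), the suffix after L is nullable (adds nothing new); in L→b L L (occurrence 2), the suffix after L is empty (adds nothing new). Thus FOLLOW(L) = {a, b, e, f}.
FOLLOW(S): in L→S, the suffix after S is empty, so FOLLOW(S) ⊇ FOLLOW(L) = {a, b, e, f}; in L→S f b, S is followed by f b with FIRST {f}. Thus FOLLOW(S) = {$, a, b, e, f}.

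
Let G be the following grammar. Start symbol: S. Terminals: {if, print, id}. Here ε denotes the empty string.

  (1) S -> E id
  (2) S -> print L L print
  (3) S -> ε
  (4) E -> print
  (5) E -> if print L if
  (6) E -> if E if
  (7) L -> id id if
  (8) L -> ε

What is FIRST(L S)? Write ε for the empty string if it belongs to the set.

{ε, id, if, print}

FIRST(E): from E->print we get {print}; from E->if print L if we get {if}; from E->if E if we get {if}. So FIRST(E) = {if, print}.
FIRST(L): from L->id id if we get {id}; from L->ε we get {ε}. So FIRST(L) = {ε, id}.
FIRST(S): from S->E id we get {if, print}; from S->print L L print we get {print}; from S->ε we get {ε}. So FIRST(S) = {ε, if, print}.
FIRST(L S): take FIRST of each symbol in turn, carrying on past any symbol whose FIRST contains ε; result {ε, id, if, print}.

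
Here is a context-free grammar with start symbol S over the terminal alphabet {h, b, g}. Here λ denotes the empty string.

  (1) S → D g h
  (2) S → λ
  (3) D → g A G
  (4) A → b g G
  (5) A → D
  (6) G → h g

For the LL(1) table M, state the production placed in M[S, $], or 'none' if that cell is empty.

FIRST(D): from D→g A G we get {g}. So FIRST(D) = {g}.
FIRST(G): from G→h g we get {h}. So FIRST(G) = {h}.
FIRST(S): from S→D g h we get {g}; from S→λ we get {λ}. So FIRST(S) = {λ, g}.
FIRST(A): from A→b g G we get {b}; from A→D we get {g}. So FIRST(A) = {b, g}.
FOLLOW(S) includes $ since S is the start symbol.
FOLLOW(S): S appears on no right-hand side. Thus FOLLOW(S) = {$}.
For S → D g h: FIRST(D g h) = {g}, so it goes in M[S, t] for t ∈ {g}.
For S → λ: FIRST(λ) = {λ}, so it goes in M[S, t] for t ∈ {}; since λ ∈ FIRST, also for every t ∈ FOLLOW(S) = {$}.

S → λ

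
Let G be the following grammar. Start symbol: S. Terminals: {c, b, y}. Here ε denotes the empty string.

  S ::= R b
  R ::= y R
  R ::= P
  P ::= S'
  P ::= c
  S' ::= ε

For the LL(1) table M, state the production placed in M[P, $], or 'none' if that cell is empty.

none

FIRST(S') = {ε}
FIRST(P) = {ε, c}  (via S')
FIRST(R) = {ε, c, y}  (via P)
FIRST(S) = {b, c, y}  (via R b)
FOLLOW(S) includes $ since S is the start symbol.
FOLLOW(R): in S::=R b, R is followed by b with FIRST {b}; in R::=y R, the suffix after R is empty (adds nothing new). Thus FOLLOW(R) = {b}.
FOLLOW(P): in R::=P, the suffix after P is empty, so FOLLOW(P) ⊇ FOLLOW(R) = {b}. Thus FOLLOW(P) = {b}.
For P ::= S': FIRST(S') = {ε}, so it goes in M[P, t] for t ∈ {}; since ε ∈ FIRST, also for every t ∈ FOLLOW(P) = {b}.
For P ::= c: FIRST(c) = {c}, so it goes in M[P, t] for t ∈ {c}.
None of these place a production in M[P, $].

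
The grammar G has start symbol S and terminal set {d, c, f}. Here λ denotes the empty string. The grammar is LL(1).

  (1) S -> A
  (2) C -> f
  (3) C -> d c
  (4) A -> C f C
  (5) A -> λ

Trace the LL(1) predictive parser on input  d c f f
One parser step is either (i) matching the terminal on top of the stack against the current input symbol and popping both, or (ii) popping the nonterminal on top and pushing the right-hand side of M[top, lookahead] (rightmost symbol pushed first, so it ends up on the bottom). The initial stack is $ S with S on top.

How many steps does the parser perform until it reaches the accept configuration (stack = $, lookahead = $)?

8

step 1: stack=$ S  input=d c f f $  — expand S -> A
step 2: stack=$ A  input=d c f f $  — expand A -> C f C
step 3: stack=$ C f C  input=d c f f $  — expand C -> d c
step 4: stack=$ C f c d  input=d c f f $  — match d
step 5: stack=$ C f c  input=c f f $  — match c
step 6: stack=$ C f  input=f f $  — match f
step 7: stack=$ C  input=f $  — expand C -> f
step 8: stack=$ f  input=f $  — match f
Accept reached after 8 steps.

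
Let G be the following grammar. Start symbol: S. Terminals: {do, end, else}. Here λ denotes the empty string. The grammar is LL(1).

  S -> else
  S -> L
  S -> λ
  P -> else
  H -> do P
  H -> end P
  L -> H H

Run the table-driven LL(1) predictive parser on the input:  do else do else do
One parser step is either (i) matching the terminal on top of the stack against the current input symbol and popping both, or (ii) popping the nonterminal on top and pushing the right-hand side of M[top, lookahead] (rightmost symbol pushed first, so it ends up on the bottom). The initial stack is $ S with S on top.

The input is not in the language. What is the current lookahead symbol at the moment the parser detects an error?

      Stack     Input                 Action
   1  $ S       do else do else do $  expand S -> L
   2  $ L       do else do else do $  expand L -> H H
   3  $ H H     do else do else do $  expand H -> do P
   4  $ H P do  do else do else do $  match do
   5  $ H P     else do else do $     expand P -> else
   6  $ H else  else do else do $     match else
   7  $ H       do else do $          expand H -> do P
   8  $ P do    do else do $          match do
   9  $ P       else do $             expand P -> else
  10  $ else    else do $             match else
  11  $         do $                  error: stack empty but input remains

do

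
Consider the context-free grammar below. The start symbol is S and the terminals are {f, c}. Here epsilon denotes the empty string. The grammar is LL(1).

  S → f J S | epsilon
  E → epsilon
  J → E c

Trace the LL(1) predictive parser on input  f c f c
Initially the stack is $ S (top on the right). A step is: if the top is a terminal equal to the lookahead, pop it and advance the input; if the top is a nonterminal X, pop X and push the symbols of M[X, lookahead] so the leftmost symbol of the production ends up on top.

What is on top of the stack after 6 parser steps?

     Stack    Input      Action
  1  $ S      f c f c $  expand S → f J S
  2  $ S J f  f c f c $  match f
  3  $ S J    c f c $    expand J → E c
  4  $ S c E  c f c $    expand E → epsilon
  5  $ S c    c f c $    match c
  6  $ S      f c $      expand S → f J S
Stack after step 6: $ S J f (top = f).

f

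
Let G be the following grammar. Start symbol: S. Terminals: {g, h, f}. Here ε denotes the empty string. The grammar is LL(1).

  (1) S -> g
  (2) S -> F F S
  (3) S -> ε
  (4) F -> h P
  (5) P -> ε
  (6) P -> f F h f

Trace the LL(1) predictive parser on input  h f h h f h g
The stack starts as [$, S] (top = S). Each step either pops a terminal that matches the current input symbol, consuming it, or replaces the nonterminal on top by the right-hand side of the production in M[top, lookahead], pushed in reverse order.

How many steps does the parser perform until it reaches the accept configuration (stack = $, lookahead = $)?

15

      Stack          Input            Action
   1  $ S            h f h h f h g $  expand S -> F F S
   2  $ S F F        h f h h f h g $  expand F -> h P
   3  $ S F P h      h f h h f h g $  match h
   4  $ S F P        f h h f h g $    expand P -> f F h f
   5  $ S F f h F f  f h h f h g $    match f
   6  $ S F f h F    h h f h g $      expand F -> h P
   7  $ S F f h P h  h h f h g $      match h
   8  $ S F f h P    h f h g $        expand P -> ε
   9  $ S F f h      h f h g $        match h
  10  $ S F f        f h g $          match f
  11  $ S F          h g $            expand F -> h P
  12  $ S P h        h g $            match h
  13  $ S P          g $              expand P -> ε
  14  $ S            g $              expand S -> g
  15  $ g            g $              match g
Accept reached after 15 steps.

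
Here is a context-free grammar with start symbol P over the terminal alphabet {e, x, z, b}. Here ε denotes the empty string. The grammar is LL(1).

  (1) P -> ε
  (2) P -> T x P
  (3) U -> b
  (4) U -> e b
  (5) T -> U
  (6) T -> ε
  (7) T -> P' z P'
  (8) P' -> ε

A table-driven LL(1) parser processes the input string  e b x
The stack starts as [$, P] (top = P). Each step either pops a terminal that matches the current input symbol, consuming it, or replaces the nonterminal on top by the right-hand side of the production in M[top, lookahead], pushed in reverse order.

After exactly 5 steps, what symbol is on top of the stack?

x

     Stack      Input    Action
  1  $ P        e b x $  expand P -> T x P
  2  $ P x T    e b x $  expand T -> U
  3  $ P x U    e b x $  expand U -> e b
  4  $ P x b e  e b x $  match e
  5  $ P x b    b x $    match b
Stack after step 5: $ P x (top = x).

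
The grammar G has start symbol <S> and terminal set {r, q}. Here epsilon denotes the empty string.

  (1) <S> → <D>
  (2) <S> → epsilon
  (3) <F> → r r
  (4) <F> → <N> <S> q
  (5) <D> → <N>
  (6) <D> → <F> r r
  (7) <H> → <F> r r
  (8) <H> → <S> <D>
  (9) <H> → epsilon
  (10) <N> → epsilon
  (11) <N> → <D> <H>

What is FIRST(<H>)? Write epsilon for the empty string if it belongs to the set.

{epsilon, q, r}

FIRST(<S>): from <S>→<D> we get {epsilon, q, r}; from <S>→epsilon we get {epsilon}. So FIRST(<S>) = {epsilon, q, r}.
FIRST(<F>): from <F>→r r we get {r}; from <F>→<N> <S> q we get {q, r}. So FIRST(<F>) = {q, r}.
FIRST(<D>): from <D>→<N> we get {epsilon, q, r}; from <D>→<F> r r we get {q, r}. So FIRST(<D>) = {epsilon, q, r}.
FIRST(<H>): from <H>→<F> r r we get {q, r}; from <H>→<S> <D> we get {epsilon, q, r}; from <H>→epsilon we get {epsilon}. So FIRST(<H>) = {epsilon, q, r}.
FIRST(<N>): from <N>→epsilon we get {epsilon}; from <N>→<D> <H> we get {epsilon, q, r}. So FIRST(<N>) = {epsilon, q, r}.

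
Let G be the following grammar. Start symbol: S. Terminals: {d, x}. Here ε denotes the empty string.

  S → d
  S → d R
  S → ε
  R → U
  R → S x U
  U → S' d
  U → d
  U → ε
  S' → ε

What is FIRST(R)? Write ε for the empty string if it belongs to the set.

{ε, d, x}

FIRST(S): from S→d we get {d}; from S→d R we get {d}; from S→ε we get {ε}. So FIRST(S) = {ε, d}.
FIRST(S'): from S'→ε we get {ε}. So FIRST(S') = {ε}.
FIRST(U): from U→S' d we get {d}; from U→d we get {d}; from U→ε we get {ε}. So FIRST(U) = {ε, d}.
FIRST(R): from R→U we get {ε, d}; from R→S x U we get {d, x}. So FIRST(R) = {ε, d, x}.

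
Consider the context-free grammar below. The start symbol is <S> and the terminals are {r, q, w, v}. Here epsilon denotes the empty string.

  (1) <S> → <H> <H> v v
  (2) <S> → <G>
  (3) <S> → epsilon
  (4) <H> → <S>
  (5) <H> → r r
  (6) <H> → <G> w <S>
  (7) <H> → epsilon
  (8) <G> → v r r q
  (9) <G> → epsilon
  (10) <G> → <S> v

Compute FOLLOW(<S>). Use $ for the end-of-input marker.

FIRST(<S>) = {epsilon, r, v, w}  (via <H> <H> v v, <G>)
FIRST(<G>) = {epsilon, r, v, w}  (via <S> v)
FIRST(<H>) = {epsilon, r, v, w}  (via <S>, <G> w <S>)
FOLLOW(<S>) includes $ since <S> is the start symbol.
FOLLOW(<H>): in <S>→<H> <H> v v (occurrence 1), <H> is followed by <H> v v with FIRST {r, v, w}; in <S>→<H> <H> v v (occurrence 2), <H> is followed by v v with FIRST {v}. Thus FOLLOW(<H>) = {r, v, w}.
FOLLOW(<S>): in <H>→<S>, the suffix after <S> is empty, so FOLLOW(<S>) ⊇ FOLLOW(<H>) = {r, v, w}; in <H>→<G> w <S>, the suffix after <S> is empty, so FOLLOW(<S>) ⊇ FOLLOW(<H>) = {r, v, w}; in <G>→<S> v, <S> is followed by v with FIRST {v}. Thus FOLLOW(<S>) = {$, r, v, w}.
FOLLOW(<G>): in <S>→<G>, the suffix after <G> is empty, so FOLLOW(<G>) ⊇ FOLLOW(<S>) = {$, r, v, w}; in <H>→<G> w <S>, <G> is followed by w <S> with FIRST {w}. Thus FOLLOW(<G>) = {$, r, v, w}.

{$, r, v, w}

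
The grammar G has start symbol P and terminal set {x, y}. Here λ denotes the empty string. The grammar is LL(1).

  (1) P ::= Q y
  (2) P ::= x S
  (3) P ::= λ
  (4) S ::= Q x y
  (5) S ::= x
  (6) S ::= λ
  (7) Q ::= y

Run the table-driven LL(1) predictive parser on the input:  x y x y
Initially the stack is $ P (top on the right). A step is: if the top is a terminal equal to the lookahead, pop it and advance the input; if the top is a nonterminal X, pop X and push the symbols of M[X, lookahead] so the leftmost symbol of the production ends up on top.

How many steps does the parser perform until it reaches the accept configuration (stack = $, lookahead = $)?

7

     Stack    Input      Action
  1  $ P      x y x y $  expand P ::= x S
  2  $ S x    x y x y $  match x
  3  $ S      y x y $    expand S ::= Q x y
  4  $ y x Q  y x y $    expand Q ::= y
  5  $ y x y  y x y $    match y
  6  $ y x    x y $      match x
  7  $ y      y $        match y
Accept reached after 7 steps.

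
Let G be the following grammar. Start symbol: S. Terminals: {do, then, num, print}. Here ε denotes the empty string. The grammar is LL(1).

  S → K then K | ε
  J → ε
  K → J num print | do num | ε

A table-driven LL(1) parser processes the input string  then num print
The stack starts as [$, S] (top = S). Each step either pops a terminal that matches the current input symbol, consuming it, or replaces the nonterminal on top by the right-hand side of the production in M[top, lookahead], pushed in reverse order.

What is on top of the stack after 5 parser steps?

num

     Stack          Input             Action
  1  $ S            then num print $  expand S → K then K
  2  $ K then K     then num print $  expand K → ε
  3  $ K then       then num print $  match then
  4  $ K            num print $       expand K → J num print
  5  $ print num J  num print $       expand J → ε
Stack after step 5: $ print num (top = num).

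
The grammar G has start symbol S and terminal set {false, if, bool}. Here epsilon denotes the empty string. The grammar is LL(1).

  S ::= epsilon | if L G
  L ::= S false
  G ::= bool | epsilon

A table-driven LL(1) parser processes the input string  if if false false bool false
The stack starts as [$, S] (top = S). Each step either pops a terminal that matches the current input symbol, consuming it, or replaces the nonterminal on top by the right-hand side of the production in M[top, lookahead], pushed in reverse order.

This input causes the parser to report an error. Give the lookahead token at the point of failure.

false

      Stack                Input                           Action
   1  $ S                  if if false false bool false $  expand S ::= if L G
   2  $ G L if             if if false false bool false $  match if
   3  $ G L                if false false bool false $     expand L ::= S false
   4  $ G false S          if false false bool false $     expand S ::= if L G
   5  $ G false G L if     if false false bool false $     match if
   6  $ G false G L        false false bool false $        expand L ::= S false
   7  $ G false G false S  false false bool false $        expand S ::= epsilon
   8  $ G false G false    false false bool false $        match false
   9  $ G false G          false bool false $              expand G ::= epsilon
  10  $ G false            false bool false $              match false
  11  $ G                  bool false $                    expand G ::= bool
  12  $ bool               bool false $                    match bool
  13  $                    false $                         error: stack empty but input remains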